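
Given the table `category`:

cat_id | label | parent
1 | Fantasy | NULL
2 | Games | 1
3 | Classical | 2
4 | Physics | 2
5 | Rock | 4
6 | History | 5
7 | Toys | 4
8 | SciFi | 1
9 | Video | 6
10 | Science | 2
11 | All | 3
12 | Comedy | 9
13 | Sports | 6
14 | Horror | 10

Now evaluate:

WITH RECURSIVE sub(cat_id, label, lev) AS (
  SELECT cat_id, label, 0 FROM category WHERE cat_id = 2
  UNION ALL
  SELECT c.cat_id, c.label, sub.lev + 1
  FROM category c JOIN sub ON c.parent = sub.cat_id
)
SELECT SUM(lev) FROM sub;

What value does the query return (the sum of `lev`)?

27

Base: cat_id=2 (Games) at lev 0.
Iteration 1: rows with parent in {2} -> Classical (id 3, lev 1), Physics (id 4, lev 1), Science (id 10, lev 1).
Iteration 2: rows with parent in {3,4,10} -> Rock (id 5, lev 2), Toys (id 7, lev 2), All (id 11, lev 2), Horror (id 14, lev 2).
Iteration 3: rows with parent in {5,7,11,14} -> History (id 6, lev 3).
Iteration 4: rows with parent in {6} -> Video (id 9, lev 4), Sports (id 13, lev 4).
Iteration 5: rows with parent in {9,13} -> Comedy (id 12, lev 5).
Iteration 6: no rows with parent in {12}; recursion stops.
SUM(lev) = 0 + 1 + 1 + 1 + 2 + 2 + 2 + 2 + 3 + 4 + 4 + 5 = 27.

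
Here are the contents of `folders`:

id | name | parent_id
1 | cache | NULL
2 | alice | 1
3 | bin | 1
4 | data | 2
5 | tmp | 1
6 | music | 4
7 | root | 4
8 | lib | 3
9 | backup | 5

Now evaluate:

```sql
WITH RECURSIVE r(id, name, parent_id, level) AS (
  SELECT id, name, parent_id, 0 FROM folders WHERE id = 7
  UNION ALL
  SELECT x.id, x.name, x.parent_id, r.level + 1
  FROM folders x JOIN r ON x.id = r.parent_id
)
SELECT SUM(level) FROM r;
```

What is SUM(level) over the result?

6

Base: id=7 (root), parent_id=4, level 0.
Iteration 1: join on id=4 -> data (id 4, parent_id=2, level 1).
Iteration 2: join on id=2 -> alice (id 2, parent_id=1, level 2).
Iteration 3: join on id=1 -> cache (id 1, parent_id=NULL, level 3).
Iteration 4: parent_id is NULL; no match; recursion stops.
SUM(level) = 0 + 1 + 2 + 3 = 6.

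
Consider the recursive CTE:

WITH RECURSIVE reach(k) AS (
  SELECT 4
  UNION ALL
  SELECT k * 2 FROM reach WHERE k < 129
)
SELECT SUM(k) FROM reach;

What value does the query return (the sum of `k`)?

508

Base: k=4.
Iteration 1: 4 < 129 holds -> k = 4 * 2 = 8.
Iteration 2: 8 < 129 holds -> k = 8 * 2 = 16.
Iteration 3: 16 < 129 holds -> k = 16 * 2 = 32.
Iteration 4: 32 < 129 holds -> k = 32 * 2 = 64.
Iteration 5: 64 < 129 holds -> k = 64 * 2 = 128.
Iteration 6: 128 < 129 holds -> k = 128 * 2 = 256.
Iteration 7: 256 < 129 fails; recursion stops.
SUM(k) = 4 + 8 + 16 + 32 + 64 + 128 + 256 = 508.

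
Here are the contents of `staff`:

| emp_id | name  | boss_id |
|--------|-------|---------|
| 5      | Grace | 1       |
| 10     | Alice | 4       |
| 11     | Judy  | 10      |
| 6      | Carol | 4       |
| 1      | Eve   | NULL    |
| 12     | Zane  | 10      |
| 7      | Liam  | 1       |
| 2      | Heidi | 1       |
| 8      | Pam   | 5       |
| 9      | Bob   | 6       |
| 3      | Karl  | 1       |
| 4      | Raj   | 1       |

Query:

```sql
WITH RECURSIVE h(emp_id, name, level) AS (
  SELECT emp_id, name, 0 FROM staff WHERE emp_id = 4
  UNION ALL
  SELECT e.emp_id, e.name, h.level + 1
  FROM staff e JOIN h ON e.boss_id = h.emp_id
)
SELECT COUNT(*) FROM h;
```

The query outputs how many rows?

Base: emp_id=4 (Raj) at level 0.
Iteration 1: rows with boss_id in {4} -> Carol (id 6, level 1), Alice (id 10, level 1).
Iteration 2: rows with boss_id in {6,10} -> Bob (id 9, level 2), Judy (id 11, level 2), Zane (id 12, level 2).
Iteration 3: no rows with boss_id in {9,11,12}; recursion stops.
Total rows emitted: 6.

6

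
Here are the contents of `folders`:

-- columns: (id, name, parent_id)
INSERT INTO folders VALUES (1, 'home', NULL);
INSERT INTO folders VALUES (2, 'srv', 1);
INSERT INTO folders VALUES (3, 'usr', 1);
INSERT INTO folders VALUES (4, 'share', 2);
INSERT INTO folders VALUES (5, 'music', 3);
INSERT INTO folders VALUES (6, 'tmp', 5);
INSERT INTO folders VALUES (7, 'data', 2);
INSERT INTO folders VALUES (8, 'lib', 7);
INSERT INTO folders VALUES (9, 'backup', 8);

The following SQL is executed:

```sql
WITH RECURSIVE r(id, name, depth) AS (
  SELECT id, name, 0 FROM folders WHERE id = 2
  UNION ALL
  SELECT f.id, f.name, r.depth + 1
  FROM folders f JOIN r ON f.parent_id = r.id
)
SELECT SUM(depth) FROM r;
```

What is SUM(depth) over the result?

7

Base: id=2 (srv) at depth 0.
Iteration 1: rows with parent_id in {2} -> share (id 4, depth 1), data (id 7, depth 1).
Iteration 2: rows with parent_id in {4,7} -> lib (id 8, depth 2).
Iteration 3: rows with parent_id in {8} -> backup (id 9, depth 3).
Iteration 4: no rows with parent_id in {9}; recursion stops.
SUM(depth) = 0 + 1 + 1 + 2 + 3 = 7.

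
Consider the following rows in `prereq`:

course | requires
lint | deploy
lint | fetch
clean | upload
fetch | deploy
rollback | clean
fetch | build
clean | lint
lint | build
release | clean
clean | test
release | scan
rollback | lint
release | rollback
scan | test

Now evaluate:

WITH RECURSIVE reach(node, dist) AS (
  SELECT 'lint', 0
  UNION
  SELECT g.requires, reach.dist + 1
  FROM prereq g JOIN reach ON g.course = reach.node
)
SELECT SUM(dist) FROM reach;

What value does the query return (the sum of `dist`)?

7

Base: (lint, dist=0).
Iteration 1: edges from {lint} -> (build, dist=1), (deploy, dist=1), (fetch, dist=1).
Iteration 2: edges from {build,deploy,fetch} -> (build, dist=2), (deploy, dist=2).
Iteration 3: no outgoing edges from {build,deploy}; recursion stops.
SUM(dist) = 0 + 1 + 1 + 1 + 2 + 2 = 7.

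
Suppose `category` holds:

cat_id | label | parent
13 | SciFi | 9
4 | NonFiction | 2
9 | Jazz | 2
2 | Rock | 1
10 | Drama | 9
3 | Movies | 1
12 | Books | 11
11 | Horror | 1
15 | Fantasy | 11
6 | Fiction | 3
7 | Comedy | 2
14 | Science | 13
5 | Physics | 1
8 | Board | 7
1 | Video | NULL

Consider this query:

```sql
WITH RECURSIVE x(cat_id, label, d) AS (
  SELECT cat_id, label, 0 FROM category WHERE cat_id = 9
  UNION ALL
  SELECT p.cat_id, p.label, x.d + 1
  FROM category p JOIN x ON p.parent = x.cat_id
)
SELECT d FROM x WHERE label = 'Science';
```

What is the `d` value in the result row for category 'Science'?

Base: cat_id=9 (Jazz) at d 0.
Iteration 1: rows with parent in {9} -> Drama (id 10, d 1), SciFi (id 13, d 1).
Iteration 2: rows with parent in {10,13} -> Science (id 14, d 2).
Iteration 3: no rows with parent in {14}; recursion stops.

2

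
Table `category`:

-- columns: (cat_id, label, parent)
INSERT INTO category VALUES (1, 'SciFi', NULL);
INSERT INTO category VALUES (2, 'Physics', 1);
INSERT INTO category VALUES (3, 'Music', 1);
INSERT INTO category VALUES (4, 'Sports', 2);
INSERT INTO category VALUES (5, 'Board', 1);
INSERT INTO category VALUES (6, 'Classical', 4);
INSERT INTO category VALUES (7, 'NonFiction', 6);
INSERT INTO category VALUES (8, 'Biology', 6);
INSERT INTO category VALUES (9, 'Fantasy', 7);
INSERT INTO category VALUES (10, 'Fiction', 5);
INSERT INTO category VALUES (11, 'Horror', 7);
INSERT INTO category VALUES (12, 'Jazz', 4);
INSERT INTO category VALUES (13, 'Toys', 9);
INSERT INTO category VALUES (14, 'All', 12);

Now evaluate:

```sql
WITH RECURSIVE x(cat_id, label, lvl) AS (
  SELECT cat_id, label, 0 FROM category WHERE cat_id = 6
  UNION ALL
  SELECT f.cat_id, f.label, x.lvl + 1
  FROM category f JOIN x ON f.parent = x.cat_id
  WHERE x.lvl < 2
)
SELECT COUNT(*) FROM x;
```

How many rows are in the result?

Base: cat_id=6 (Classical) at lvl 0.
Iteration 1: rows with parent in {6} -> NonFiction (id 7, lvl 1), Biology (id 8, lvl 1).
Iteration 2: rows with parent in {7,8} -> Fantasy (id 9, lvl 2), Horror (id 11, lvl 2).
Iteration 3: lvl < 2 fails for all current rows; recursion stops.
Total rows emitted: 5.

5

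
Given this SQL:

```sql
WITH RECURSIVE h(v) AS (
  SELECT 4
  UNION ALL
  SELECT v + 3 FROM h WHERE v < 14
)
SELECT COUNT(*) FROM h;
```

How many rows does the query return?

Base: v=4.
Iteration 1: 4 < 14 holds -> v = 4 + 3 = 7.
Iteration 2: 7 < 14 holds -> v = 7 + 3 = 10.
Iteration 3: 10 < 14 holds -> v = 10 + 3 = 13.
Iteration 4: 13 < 14 holds -> v = 13 + 3 = 16.
Iteration 5: 16 < 14 fails; recursion stops.
Total rows emitted: 5.

5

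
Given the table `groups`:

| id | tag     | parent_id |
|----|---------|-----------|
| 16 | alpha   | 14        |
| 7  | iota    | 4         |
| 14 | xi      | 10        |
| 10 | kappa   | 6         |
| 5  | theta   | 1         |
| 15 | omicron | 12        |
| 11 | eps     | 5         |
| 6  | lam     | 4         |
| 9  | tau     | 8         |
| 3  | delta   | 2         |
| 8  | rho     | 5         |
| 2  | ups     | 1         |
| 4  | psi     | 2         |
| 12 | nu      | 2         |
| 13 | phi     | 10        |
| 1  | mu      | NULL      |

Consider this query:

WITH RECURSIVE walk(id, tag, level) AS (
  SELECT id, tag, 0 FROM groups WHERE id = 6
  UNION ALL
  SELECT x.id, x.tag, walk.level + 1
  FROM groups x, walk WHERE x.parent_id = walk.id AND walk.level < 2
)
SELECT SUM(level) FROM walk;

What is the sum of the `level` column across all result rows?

5

Base: id=6 (lam) at level 0.
Iteration 1: rows with parent_id in {6} -> kappa (id 10, level 1).
Iteration 2: rows with parent_id in {10} -> phi (id 13, level 2), xi (id 14, level 2).
Iteration 3: level < 2 fails for all current rows; recursion stops.
SUM(level) = 0 + 1 + 2 + 2 = 5.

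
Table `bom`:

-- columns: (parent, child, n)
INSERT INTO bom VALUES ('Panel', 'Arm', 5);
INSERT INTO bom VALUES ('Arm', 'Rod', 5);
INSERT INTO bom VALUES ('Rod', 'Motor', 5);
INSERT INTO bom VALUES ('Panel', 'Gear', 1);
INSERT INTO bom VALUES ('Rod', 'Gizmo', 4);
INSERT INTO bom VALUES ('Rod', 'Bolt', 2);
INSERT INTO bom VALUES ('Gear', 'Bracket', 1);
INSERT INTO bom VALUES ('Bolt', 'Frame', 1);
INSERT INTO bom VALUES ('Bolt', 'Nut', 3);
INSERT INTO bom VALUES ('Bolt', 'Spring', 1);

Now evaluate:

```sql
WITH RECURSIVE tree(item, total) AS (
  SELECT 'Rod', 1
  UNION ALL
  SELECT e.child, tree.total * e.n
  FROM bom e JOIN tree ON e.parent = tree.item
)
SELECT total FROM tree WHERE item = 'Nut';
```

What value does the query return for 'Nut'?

Base: (Rod, total=1).
Iteration 1: components of {Rod} -> Bolt = 1*2 = 2, Gizmo = 1*4 = 4, Motor = 1*5 = 5.
Iteration 2: components of {Bolt,Gizmo,Motor} -> Frame = 2*1 = 2, Nut = 2*3 = 6, Spring = 2*1 = 2.
Iteration 3: no further components; recursion stops.

6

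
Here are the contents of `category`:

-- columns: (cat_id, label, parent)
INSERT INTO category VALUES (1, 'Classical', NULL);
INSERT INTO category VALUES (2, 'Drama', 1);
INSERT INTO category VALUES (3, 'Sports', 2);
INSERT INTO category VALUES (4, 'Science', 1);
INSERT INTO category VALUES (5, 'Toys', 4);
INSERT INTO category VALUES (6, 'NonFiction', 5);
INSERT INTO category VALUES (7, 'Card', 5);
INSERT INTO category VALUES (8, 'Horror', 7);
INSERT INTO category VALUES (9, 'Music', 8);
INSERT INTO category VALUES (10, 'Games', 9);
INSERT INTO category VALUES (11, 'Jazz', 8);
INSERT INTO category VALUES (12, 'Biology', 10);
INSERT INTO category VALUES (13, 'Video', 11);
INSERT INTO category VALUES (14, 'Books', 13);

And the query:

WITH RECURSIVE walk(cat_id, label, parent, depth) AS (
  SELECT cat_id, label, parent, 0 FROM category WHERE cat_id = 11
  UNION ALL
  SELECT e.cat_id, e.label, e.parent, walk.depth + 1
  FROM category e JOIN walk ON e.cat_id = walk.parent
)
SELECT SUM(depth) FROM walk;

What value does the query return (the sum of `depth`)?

Base: cat_id=11 (Jazz), parent=8, depth 0.
Iteration 1: join on cat_id=8 -> Horror (id 8, parent=7, depth 1).
Iteration 2: join on cat_id=7 -> Card (id 7, parent=5, depth 2).
Iteration 3: join on cat_id=5 -> Toys (id 5, parent=4, depth 3).
Iteration 4: join on cat_id=4 -> Science (id 4, parent=1, depth 4).
Iteration 5: join on cat_id=1 -> Classical (id 1, parent=NULL, depth 5).
Iteration 6: parent is NULL; no match; recursion stops.
SUM(depth) = 0 + 1 + 2 + 3 + 4 + 5 = 15.

15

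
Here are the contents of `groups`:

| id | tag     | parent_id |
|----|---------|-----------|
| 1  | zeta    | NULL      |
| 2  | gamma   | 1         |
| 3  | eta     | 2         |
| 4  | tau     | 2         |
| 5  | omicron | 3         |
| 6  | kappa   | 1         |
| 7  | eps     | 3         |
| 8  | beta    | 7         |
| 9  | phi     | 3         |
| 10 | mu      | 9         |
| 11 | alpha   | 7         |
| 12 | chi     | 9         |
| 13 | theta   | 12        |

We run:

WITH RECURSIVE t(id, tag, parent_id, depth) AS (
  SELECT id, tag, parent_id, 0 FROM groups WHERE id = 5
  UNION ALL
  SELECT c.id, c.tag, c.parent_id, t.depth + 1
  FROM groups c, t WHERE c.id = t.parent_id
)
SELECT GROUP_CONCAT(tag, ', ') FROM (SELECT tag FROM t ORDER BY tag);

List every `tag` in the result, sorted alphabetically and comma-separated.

Base: id=5 (omicron), parent_id=3, depth 0.
Iteration 1: join on id=3 -> eta (id 3, parent_id=2, depth 1).
Iteration 2: join on id=2 -> gamma (id 2, parent_id=1, depth 2).
Iteration 3: join on id=1 -> zeta (id 1, parent_id=NULL, depth 3).
Iteration 4: parent_id is NULL; no match; recursion stops.

eta, gamma, omicron, zeta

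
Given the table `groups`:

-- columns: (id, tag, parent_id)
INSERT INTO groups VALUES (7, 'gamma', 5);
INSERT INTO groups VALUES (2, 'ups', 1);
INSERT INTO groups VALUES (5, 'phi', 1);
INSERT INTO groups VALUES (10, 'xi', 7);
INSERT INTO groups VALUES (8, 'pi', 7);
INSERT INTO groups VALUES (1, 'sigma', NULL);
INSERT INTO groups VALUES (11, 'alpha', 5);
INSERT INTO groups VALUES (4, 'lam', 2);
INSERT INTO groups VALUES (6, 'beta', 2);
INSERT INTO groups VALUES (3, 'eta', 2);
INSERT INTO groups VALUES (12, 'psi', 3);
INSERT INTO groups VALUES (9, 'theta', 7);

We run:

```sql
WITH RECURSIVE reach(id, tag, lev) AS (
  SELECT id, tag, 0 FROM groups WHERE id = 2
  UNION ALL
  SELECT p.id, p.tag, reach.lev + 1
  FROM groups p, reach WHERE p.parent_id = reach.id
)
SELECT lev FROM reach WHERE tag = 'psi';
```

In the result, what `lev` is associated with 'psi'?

2

Base: id=2 (ups) at lev 0.
Iteration 1: rows with parent_id in {2} -> eta (id 3, lev 1), lam (id 4, lev 1), beta (id 6, lev 1).
Iteration 2: rows with parent_id in {3,4,6} -> psi (id 12, lev 2).
Iteration 3: no rows with parent_id in {12}; recursion stops.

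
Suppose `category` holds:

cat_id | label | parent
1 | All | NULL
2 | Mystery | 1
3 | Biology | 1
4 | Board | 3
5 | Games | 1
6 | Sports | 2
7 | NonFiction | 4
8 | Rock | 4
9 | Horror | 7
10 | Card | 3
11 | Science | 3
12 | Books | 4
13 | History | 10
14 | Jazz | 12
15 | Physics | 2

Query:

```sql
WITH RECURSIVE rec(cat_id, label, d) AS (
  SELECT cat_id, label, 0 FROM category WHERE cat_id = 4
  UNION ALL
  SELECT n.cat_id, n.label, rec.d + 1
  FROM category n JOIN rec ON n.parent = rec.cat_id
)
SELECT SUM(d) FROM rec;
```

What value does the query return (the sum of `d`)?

Base: cat_id=4 (Board) at d 0.
Iteration 1: rows with parent in {4} -> NonFiction (id 7, d 1), Rock (id 8, d 1), Books (id 12, d 1).
Iteration 2: rows with parent in {7,8,12} -> Horror (id 9, d 2), Jazz (id 14, d 2).
Iteration 3: no rows with parent in {9,14}; recursion stops.
SUM(d) = 0 + 1 + 1 + 1 + 2 + 2 = 7.

7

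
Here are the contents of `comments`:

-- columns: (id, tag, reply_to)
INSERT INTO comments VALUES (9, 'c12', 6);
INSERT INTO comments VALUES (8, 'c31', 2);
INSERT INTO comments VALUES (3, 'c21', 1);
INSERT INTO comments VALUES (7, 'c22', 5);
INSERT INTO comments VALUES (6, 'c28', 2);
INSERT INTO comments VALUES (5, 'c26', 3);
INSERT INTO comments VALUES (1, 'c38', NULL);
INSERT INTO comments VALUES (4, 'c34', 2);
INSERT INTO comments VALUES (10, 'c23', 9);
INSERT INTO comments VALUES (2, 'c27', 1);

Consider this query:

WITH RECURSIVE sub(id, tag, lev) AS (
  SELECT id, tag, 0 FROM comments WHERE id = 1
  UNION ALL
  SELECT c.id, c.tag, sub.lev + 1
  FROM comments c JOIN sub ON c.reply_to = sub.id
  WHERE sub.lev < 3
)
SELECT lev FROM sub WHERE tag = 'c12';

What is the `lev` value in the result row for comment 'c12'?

3

Base: id=1 (c38) at lev 0.
Iteration 1: rows with reply_to in {1} -> c27 (id 2, lev 1), c21 (id 3, lev 1).
Iteration 2: rows with reply_to in {2,3} -> c34 (id 4, lev 2), c26 (id 5, lev 2), c28 (id 6, lev 2), c31 (id 8, lev 2).
Iteration 3: rows with reply_to in {4,5,6,8} -> c22 (id 7, lev 3), c12 (id 9, lev 3).
Iteration 4: lev < 3 fails for all current rows; recursion stops.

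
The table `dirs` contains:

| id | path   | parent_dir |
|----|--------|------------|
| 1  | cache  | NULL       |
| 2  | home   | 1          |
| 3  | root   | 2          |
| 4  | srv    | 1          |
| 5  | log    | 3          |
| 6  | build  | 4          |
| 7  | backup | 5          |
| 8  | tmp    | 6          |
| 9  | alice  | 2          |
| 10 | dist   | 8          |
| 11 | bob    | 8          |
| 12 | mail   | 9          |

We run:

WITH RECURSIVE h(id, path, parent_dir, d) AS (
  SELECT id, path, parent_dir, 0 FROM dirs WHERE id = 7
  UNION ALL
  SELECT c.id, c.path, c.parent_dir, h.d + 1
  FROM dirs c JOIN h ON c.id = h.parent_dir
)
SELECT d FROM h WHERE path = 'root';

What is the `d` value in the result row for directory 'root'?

2

Base: id=7 (backup), parent_dir=5, d 0.
Iteration 1: join on id=5 -> log (id 5, parent_dir=3, d 1).
Iteration 2: join on id=3 -> root (id 3, parent_dir=2, d 2).
Iteration 3: join on id=2 -> home (id 2, parent_dir=1, d 3).
Iteration 4: join on id=1 -> cache (id 1, parent_dir=NULL, d 4).
Iteration 5: parent_dir is NULL; no match; recursion stops.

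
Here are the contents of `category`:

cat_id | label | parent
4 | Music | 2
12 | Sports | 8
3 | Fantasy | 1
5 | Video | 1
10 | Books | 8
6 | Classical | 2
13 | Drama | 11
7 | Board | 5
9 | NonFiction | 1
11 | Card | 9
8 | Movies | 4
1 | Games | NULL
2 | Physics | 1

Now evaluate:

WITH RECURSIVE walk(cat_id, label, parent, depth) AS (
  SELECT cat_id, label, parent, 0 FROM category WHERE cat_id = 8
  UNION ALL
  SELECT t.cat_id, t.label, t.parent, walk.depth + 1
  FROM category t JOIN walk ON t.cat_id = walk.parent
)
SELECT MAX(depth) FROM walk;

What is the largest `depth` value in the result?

3

Base: cat_id=8 (Movies), parent=4, depth 0.
Iteration 1: join on cat_id=4 -> Music (id 4, parent=2, depth 1).
Iteration 2: join on cat_id=2 -> Physics (id 2, parent=1, depth 2).
Iteration 3: join on cat_id=1 -> Games (id 1, parent=NULL, depth 3).
Iteration 4: parent is NULL; no match; recursion stops.
depth values: 0, 1, 2, 3; the maximum is 3.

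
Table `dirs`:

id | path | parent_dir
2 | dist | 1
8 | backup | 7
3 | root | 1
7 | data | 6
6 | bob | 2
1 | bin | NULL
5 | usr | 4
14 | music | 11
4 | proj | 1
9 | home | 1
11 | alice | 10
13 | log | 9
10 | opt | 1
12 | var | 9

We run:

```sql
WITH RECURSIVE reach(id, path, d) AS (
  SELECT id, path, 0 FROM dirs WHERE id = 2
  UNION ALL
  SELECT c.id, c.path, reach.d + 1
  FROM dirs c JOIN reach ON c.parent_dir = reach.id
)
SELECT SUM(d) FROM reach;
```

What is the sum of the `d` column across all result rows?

Base: id=2 (dist) at d 0.
Iteration 1: rows with parent_dir in {2} -> bob (id 6, d 1).
Iteration 2: rows with parent_dir in {6} -> data (id 7, d 2).
Iteration 3: rows with parent_dir in {7} -> backup (id 8, d 3).
Iteration 4: no rows with parent_dir in {8}; recursion stops.
SUM(d) = 0 + 1 + 2 + 3 = 6.

6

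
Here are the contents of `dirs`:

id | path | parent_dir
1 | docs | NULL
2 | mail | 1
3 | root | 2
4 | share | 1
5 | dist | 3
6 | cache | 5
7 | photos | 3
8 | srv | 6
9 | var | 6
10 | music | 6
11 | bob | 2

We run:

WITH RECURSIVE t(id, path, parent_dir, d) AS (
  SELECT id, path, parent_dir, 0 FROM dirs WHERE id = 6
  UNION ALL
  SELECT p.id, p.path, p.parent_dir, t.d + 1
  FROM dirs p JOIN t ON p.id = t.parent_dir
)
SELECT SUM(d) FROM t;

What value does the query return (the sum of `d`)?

Base: id=6 (cache), parent_dir=5, d 0.
Iteration 1: join on id=5 -> dist (id 5, parent_dir=3, d 1).
Iteration 2: join on id=3 -> root (id 3, parent_dir=2, d 2).
Iteration 3: join on id=2 -> mail (id 2, parent_dir=1, d 3).
Iteration 4: join on id=1 -> docs (id 1, parent_dir=NULL, d 4).
Iteration 5: parent_dir is NULL; no match; recursion stops.
SUM(d) = 0 + 1 + 2 + 3 + 4 = 10.

10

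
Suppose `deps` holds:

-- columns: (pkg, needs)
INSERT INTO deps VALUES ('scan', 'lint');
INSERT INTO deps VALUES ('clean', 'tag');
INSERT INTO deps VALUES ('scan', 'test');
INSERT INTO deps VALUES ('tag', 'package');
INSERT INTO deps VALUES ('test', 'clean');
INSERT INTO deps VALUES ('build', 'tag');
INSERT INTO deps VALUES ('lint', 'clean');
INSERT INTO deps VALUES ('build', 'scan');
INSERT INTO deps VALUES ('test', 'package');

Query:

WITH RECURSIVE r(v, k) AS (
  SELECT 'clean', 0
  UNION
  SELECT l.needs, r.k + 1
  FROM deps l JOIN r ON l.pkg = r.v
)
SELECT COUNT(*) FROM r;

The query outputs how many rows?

3

Base: (clean, k=0).
Iteration 1: edges from {clean} -> (tag, k=1).
Iteration 2: edges from {tag} -> (package, k=2).
Iteration 3: no outgoing edges from {package}; recursion stops.
Total rows emitted: 3.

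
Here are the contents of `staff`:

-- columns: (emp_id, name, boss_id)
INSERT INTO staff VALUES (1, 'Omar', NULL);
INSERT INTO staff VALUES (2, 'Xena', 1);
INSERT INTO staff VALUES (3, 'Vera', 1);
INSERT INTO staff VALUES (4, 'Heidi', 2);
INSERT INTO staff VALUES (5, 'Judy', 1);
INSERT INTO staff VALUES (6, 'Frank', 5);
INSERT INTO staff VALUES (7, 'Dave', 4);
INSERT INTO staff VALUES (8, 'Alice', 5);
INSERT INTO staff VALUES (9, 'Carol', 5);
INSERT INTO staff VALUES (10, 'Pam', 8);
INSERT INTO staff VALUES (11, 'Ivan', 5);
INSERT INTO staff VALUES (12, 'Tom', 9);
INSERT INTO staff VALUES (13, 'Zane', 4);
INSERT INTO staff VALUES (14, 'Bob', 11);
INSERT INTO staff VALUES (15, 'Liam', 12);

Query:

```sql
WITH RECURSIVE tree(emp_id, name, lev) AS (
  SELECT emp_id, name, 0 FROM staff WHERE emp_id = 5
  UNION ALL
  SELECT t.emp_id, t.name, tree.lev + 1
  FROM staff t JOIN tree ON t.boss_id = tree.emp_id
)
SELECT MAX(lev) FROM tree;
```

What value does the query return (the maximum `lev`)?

Base: emp_id=5 (Judy) at lev 0.
Iteration 1: rows with boss_id in {5} -> Frank (id 6, lev 1), Alice (id 8, lev 1), Carol (id 9, lev 1), Ivan (id 11, lev 1).
Iteration 2: rows with boss_id in {6,8,9,11} -> Pam (id 10, lev 2), Tom (id 12, lev 2), Bob (id 14, lev 2).
Iteration 3: rows with boss_id in {10,12,14} -> Liam (id 15, lev 3).
Iteration 4: no rows with boss_id in {15}; recursion stops.
lev values: 0, 1, 1, 1, 1, 2, 2, 2, 3; the maximum is 3.

3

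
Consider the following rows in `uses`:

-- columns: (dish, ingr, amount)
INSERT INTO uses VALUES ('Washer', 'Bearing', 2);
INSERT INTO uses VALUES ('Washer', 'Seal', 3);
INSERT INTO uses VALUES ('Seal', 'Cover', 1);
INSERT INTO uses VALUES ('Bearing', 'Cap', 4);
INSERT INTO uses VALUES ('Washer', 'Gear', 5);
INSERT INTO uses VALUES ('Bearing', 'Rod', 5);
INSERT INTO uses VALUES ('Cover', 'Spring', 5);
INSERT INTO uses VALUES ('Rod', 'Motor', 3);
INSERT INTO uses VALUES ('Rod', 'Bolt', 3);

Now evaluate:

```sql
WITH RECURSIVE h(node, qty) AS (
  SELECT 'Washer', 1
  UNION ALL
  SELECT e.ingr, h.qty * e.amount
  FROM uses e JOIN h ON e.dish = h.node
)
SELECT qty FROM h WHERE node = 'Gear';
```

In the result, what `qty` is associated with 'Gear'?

5

Base: (Washer, qty=1).
Iteration 1: components of {Washer} -> Bearing = 1*2 = 2, Gear = 1*5 = 5, Seal = 1*3 = 3.
Iteration 2: components of {Bearing,Gear,Seal} -> Cap = 2*4 = 8, Cover = 3*1 = 3, Rod = 2*5 = 10.
Iteration 3: components of {Cap,Cover,Rod} -> Bolt = 10*3 = 30, Motor = 10*3 = 30, Spring = 3*5 = 15.
Iteration 4: no further components; recursion stops.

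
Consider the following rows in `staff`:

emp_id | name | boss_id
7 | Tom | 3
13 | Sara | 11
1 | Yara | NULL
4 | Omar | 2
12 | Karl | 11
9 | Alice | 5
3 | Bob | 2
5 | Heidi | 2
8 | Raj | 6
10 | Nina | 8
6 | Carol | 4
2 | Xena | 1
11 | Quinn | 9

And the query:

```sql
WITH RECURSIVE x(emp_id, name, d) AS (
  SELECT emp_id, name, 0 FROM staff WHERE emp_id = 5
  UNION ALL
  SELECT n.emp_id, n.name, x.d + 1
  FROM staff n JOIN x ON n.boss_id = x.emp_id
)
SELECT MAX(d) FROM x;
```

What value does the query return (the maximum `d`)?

Base: emp_id=5 (Heidi) at d 0.
Iteration 1: rows with boss_id in {5} -> Alice (id 9, d 1).
Iteration 2: rows with boss_id in {9} -> Quinn (id 11, d 2).
Iteration 3: rows with boss_id in {11} -> Karl (id 12, d 3), Sara (id 13, d 3).
Iteration 4: no rows with boss_id in {12,13}; recursion stops.
d values: 0, 1, 2, 3, 3; the maximum is 3.

3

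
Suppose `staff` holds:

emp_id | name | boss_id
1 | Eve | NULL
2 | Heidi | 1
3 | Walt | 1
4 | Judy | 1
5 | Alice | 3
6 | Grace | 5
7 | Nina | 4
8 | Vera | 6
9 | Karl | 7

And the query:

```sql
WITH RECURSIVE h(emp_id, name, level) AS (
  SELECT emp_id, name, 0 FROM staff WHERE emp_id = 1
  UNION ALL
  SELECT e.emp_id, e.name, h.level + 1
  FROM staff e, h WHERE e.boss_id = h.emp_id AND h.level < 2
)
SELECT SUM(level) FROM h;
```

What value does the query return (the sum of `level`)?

7

Base: emp_id=1 (Eve) at level 0.
Iteration 1: rows with boss_id in {1} -> Heidi (id 2, level 1), Walt (id 3, level 1), Judy (id 4, level 1).
Iteration 2: rows with boss_id in {2,3,4} -> Alice (id 5, level 2), Nina (id 7, level 2).
Iteration 3: level < 2 fails for all current rows; recursion stops.
SUM(level) = 0 + 1 + 1 + 1 + 2 + 2 = 7.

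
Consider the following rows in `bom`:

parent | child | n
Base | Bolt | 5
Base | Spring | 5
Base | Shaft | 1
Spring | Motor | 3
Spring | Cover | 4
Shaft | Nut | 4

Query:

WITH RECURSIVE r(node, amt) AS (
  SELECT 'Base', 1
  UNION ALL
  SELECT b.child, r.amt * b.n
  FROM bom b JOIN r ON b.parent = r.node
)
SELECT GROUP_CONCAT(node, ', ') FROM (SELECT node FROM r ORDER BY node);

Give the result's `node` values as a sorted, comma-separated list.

Base, Bolt, Cover, Motor, Nut, Shaft, Spring

Base: (Base, amt=1).
Iteration 1: components of {Base} -> Bolt = 1*5 = 5, Shaft = 1*1 = 1, Spring = 1*5 = 5.
Iteration 2: components of {Bolt,Shaft,Spring} -> Cover = 5*4 = 20, Motor = 5*3 = 15, Nut = 1*4 = 4.
Iteration 3: no further components; recursion stops.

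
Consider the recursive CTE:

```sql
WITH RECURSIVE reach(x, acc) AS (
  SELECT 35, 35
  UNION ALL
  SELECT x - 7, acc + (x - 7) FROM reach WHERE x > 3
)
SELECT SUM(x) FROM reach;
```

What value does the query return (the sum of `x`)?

Base: x=35, acc=35.
Iteration 1: 35 > 3 holds -> x = 35 - 7 = 28, acc = 35 + 28 = 63.
Iteration 2: 28 > 3 holds -> x = 28 - 7 = 21, acc = 63 + 21 = 84.
Iteration 3: 21 > 3 holds -> x = 21 - 7 = 14, acc = 84 + 14 = 98.
Iteration 4: 14 > 3 holds -> x = 14 - 7 = 7, acc = 98 + 7 = 105.
Iteration 5: 7 > 3 holds -> x = 7 - 7 = 0, acc = 105 + 0 = 105.
Iteration 6: 0 > 3 fails; recursion stops.
SUM(x) = 35 + 28 + 21 + 14 + 7 + 0 = 105.

105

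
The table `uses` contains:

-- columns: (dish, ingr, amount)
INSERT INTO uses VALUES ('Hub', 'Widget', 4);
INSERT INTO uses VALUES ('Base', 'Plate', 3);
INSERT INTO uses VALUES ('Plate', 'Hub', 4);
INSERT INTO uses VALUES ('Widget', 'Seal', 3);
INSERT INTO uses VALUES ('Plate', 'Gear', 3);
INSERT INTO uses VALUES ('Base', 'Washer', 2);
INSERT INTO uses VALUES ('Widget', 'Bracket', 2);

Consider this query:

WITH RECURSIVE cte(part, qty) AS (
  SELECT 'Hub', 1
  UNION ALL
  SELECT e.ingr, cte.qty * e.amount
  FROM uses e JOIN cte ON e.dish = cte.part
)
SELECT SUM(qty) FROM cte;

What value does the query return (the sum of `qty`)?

25

Base: (Hub, qty=1).
Iteration 1: components of {Hub} -> Widget = 1*4 = 4.
Iteration 2: components of {Widget} -> Bracket = 4*2 = 8, Seal = 4*3 = 12.
Iteration 3: no further components; recursion stops.
SUM(qty) = 1 + 4 + 8 + 12 = 25.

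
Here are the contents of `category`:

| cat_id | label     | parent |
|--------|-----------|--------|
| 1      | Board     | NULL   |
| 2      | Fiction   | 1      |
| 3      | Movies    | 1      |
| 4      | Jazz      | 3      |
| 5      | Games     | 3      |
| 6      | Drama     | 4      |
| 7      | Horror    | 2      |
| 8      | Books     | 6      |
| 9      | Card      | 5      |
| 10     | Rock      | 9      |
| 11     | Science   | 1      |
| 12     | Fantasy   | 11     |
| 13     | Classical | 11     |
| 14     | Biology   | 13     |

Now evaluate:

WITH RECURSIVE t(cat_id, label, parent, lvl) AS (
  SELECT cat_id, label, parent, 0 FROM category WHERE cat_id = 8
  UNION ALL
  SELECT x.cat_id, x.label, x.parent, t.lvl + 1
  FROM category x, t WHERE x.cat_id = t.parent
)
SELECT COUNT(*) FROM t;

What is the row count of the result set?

5

Base: cat_id=8 (Books), parent=6, lvl 0.
Iteration 1: join on cat_id=6 -> Drama (id 6, parent=4, lvl 1).
Iteration 2: join on cat_id=4 -> Jazz (id 4, parent=3, lvl 2).
Iteration 3: join on cat_id=3 -> Movies (id 3, parent=1, lvl 3).
Iteration 4: join on cat_id=1 -> Board (id 1, parent=NULL, lvl 4).
Iteration 5: parent is NULL; no match; recursion stops.
Total rows emitted: 5.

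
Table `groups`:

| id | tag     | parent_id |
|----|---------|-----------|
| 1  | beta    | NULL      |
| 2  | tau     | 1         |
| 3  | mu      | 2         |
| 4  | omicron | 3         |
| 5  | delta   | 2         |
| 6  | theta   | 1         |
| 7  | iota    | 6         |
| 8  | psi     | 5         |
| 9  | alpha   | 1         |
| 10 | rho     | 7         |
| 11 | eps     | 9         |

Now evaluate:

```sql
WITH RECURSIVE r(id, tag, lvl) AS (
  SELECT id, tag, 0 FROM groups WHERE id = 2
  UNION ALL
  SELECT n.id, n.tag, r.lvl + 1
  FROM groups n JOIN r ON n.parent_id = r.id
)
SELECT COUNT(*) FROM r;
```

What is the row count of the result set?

5

Base: id=2 (tau) at lvl 0.
Iteration 1: rows with parent_id in {2} -> mu (id 3, lvl 1), delta (id 5, lvl 1).
Iteration 2: rows with parent_id in {3,5} -> omicron (id 4, lvl 2), psi (id 8, lvl 2).
Iteration 3: no rows with parent_id in {4,8}; recursion stops.
Total rows emitted: 5.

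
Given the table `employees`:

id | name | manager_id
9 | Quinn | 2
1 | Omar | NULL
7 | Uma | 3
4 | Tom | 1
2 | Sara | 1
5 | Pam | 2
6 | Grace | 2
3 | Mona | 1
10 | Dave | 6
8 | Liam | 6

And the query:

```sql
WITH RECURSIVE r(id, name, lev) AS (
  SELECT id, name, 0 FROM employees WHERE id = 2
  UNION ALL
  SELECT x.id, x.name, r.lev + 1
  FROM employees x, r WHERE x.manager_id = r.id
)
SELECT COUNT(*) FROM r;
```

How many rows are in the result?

6

Base: id=2 (Sara) at lev 0.
Iteration 1: rows with manager_id in {2} -> Pam (id 5, lev 1), Grace (id 6, lev 1), Quinn (id 9, lev 1).
Iteration 2: rows with manager_id in {5,6,9} -> Liam (id 8, lev 2), Dave (id 10, lev 2).
Iteration 3: no rows with manager_id in {8,10}; recursion stops.
Total rows emitted: 6.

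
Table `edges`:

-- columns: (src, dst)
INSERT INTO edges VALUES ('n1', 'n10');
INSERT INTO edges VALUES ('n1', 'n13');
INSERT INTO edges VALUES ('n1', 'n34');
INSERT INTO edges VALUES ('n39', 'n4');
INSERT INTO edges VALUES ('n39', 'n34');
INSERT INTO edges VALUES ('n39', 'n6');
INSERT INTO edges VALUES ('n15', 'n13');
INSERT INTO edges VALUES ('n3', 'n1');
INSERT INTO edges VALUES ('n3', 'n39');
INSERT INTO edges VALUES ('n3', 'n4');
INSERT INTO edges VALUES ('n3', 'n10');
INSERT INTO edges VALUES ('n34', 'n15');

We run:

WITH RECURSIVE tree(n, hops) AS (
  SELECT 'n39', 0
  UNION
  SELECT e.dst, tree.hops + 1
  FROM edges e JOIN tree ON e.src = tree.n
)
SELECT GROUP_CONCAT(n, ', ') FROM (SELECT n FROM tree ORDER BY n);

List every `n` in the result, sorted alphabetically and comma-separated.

Base: (n39, hops=0).
Iteration 1: edges from {n39} -> (n34, hops=1), (n4, hops=1), (n6, hops=1).
Iteration 2: edges from {n34,n4,n6} -> (n15, hops=2).
Iteration 3: edges from {n15} -> (n13, hops=3).
Iteration 4: no outgoing edges from {n13}; recursion stops.

n13, n15, n34, n39, n4, n6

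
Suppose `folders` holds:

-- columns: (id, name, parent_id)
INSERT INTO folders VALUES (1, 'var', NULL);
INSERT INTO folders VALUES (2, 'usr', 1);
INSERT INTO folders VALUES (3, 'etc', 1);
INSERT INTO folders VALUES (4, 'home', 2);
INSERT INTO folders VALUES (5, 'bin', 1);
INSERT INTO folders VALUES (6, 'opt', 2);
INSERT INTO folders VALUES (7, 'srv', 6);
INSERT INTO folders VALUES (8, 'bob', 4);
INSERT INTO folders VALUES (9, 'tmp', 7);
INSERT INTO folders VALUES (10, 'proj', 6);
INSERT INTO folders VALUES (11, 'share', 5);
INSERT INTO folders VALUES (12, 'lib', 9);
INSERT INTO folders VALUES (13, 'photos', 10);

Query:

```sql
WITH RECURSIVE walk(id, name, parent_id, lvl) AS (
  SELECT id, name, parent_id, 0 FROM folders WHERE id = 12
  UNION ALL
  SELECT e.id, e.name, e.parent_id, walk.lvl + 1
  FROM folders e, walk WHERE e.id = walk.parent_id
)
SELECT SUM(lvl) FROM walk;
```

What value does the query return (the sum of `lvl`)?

15

Base: id=12 (lib), parent_id=9, lvl 0.
Iteration 1: join on id=9 -> tmp (id 9, parent_id=7, lvl 1).
Iteration 2: join on id=7 -> srv (id 7, parent_id=6, lvl 2).
Iteration 3: join on id=6 -> opt (id 6, parent_id=2, lvl 3).
Iteration 4: join on id=2 -> usr (id 2, parent_id=1, lvl 4).
Iteration 5: join on id=1 -> var (id 1, parent_id=NULL, lvl 5).
Iteration 6: parent_id is NULL; no match; recursion stops.
SUM(lvl) = 0 + 1 + 2 + 3 + 4 + 5 = 15.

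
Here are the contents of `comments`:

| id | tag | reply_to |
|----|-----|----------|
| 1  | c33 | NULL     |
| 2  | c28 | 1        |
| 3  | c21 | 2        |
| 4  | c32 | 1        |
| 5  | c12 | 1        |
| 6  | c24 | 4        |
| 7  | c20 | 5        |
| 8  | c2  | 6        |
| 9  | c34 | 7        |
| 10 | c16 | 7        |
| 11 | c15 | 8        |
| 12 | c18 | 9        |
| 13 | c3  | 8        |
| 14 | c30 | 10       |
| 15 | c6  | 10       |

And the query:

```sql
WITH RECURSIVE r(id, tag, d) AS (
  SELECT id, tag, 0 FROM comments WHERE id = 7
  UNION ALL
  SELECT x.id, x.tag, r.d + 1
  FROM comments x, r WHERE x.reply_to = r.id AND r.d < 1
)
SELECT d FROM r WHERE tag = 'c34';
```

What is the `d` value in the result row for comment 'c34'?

1

Base: id=7 (c20) at d 0.
Iteration 1: rows with reply_to in {7} -> c34 (id 9, d 1), c16 (id 10, d 1).
Iteration 2: d < 1 fails for all current rows; recursion stops.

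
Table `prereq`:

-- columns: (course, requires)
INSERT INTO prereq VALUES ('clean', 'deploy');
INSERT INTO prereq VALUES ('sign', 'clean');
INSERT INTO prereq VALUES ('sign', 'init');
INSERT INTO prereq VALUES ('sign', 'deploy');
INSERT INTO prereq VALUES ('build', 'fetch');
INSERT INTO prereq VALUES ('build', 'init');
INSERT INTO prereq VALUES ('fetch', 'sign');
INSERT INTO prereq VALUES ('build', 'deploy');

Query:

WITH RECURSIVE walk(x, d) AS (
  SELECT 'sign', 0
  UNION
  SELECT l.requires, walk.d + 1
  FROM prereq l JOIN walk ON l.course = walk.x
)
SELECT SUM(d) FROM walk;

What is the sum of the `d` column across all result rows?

Base: (sign, d=0).
Iteration 1: edges from {sign} -> (clean, d=1), (deploy, d=1), (init, d=1).
Iteration 2: edges from {clean,deploy,init} -> (deploy, d=2).
Iteration 3: no outgoing edges from {deploy}; recursion stops.
SUM(d) = 0 + 1 + 1 + 1 + 2 = 5.

5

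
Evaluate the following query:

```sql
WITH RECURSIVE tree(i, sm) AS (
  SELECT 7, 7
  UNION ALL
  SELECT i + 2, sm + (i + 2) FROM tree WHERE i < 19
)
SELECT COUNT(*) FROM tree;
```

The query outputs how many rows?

Base: i=7, sm=7.
Iteration 1: 7 < 19 holds -> i = 7 + 2 = 9, sm = 7 + 9 = 16.
Iteration 2: 9 < 19 holds -> i = 9 + 2 = 11, sm = 16 + 11 = 27.
Iteration 3: 11 < 19 holds -> i = 11 + 2 = 13, sm = 27 + 13 = 40.
Iteration 4: 13 < 19 holds -> i = 13 + 2 = 15, sm = 40 + 15 = 55.
Iteration 5: 15 < 19 holds -> i = 15 + 2 = 17, sm = 55 + 17 = 72.
Iteration 6: 17 < 19 holds -> i = 17 + 2 = 19, sm = 72 + 19 = 91.
Iteration 7: 19 < 19 fails; recursion stops.
Total rows emitted: 7.

7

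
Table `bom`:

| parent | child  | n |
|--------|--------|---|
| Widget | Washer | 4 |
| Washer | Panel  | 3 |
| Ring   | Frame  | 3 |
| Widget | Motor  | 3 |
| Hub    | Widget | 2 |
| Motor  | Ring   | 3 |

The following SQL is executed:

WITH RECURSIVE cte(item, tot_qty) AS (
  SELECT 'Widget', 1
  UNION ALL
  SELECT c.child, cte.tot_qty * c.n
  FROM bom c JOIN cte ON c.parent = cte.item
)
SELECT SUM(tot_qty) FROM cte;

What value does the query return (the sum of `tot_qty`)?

Base: (Widget, tot_qty=1).
Iteration 1: components of {Widget} -> Motor = 1*3 = 3, Washer = 1*4 = 4.
Iteration 2: components of {Motor,Washer} -> Panel = 4*3 = 12, Ring = 3*3 = 9.
Iteration 3: components of {Panel,Ring} -> Frame = 9*3 = 27.
Iteration 4: no further components; recursion stops.
SUM(tot_qty) = 1 + 4 + 3 + 12 + 9 + 27 = 56.

56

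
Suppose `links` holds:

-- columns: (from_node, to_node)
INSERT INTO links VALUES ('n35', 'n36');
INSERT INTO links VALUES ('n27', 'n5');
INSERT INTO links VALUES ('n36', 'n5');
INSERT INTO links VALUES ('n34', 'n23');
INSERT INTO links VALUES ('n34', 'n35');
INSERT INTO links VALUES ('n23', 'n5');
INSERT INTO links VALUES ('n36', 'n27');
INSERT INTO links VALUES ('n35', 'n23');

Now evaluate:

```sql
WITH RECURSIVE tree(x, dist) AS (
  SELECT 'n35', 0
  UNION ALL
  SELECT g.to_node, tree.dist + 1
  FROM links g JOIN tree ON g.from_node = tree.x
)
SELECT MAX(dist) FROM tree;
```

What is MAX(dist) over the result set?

3

Base: (n35, dist=0).
Iteration 1: edges from {n35} -> (n23, dist=1), (n36, dist=1).
Iteration 2: edges from {n23,n36} -> (n27, dist=2), (n5, dist=2) x2. [UNION ALL keeps all 3 new rows, including repeats]
Iteration 3: edges from {n27,n5} -> (n5, dist=3).
Iteration 4: no outgoing edges from {n5}; recursion stops.
dist values: 0, 1, 1, 2, 2, 2, 3; the maximum is 3.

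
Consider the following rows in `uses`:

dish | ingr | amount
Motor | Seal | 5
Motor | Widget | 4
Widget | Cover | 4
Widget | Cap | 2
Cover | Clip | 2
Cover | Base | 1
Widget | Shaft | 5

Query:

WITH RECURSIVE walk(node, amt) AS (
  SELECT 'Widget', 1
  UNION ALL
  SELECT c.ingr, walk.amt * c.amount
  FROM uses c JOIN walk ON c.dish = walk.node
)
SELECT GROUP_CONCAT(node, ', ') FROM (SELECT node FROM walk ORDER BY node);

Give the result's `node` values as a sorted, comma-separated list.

Base: (Widget, amt=1).
Iteration 1: components of {Widget} -> Cap = 1*2 = 2, Cover = 1*4 = 4, Shaft = 1*5 = 5.
Iteration 2: components of {Cap,Cover,Shaft} -> Base = 4*1 = 4, Clip = 4*2 = 8.
Iteration 3: no further components; recursion stops.

Base, Cap, Clip, Cover, Shaft, Widget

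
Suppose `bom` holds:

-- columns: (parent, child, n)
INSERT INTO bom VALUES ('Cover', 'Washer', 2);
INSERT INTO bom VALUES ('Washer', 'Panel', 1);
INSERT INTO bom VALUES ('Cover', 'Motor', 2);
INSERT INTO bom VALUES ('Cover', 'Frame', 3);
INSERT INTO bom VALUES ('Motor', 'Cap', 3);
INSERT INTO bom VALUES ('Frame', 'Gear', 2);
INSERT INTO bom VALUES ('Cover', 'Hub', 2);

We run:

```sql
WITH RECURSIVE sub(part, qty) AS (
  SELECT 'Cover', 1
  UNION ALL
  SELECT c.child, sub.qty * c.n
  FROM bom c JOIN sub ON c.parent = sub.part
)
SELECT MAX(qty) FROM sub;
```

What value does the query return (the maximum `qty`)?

Base: (Cover, qty=1).
Iteration 1: components of {Cover} -> Frame = 1*3 = 3, Hub = 1*2 = 2, Motor = 1*2 = 2, Washer = 1*2 = 2.
Iteration 2: components of {Frame,Hub,Motor,Washer} -> Cap = 2*3 = 6, Gear = 3*2 = 6, Panel = 2*1 = 2.
Iteration 3: no further components; recursion stops.
qty values: 1, 2, 2, 3, 2, 6, 6, 2; the maximum is 6.

6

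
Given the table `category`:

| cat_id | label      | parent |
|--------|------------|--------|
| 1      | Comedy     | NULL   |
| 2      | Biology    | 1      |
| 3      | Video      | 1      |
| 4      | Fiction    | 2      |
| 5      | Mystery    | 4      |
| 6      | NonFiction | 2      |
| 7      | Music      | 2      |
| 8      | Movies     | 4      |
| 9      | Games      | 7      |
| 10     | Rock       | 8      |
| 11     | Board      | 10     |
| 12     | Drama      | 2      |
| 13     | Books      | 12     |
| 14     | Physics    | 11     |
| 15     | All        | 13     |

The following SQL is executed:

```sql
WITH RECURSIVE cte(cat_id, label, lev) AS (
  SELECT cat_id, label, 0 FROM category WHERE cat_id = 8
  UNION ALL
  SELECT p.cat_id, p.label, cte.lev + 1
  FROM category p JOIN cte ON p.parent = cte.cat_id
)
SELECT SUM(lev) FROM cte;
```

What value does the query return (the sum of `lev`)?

Base: cat_id=8 (Movies) at lev 0.
Iteration 1: rows with parent in {8} -> Rock (id 10, lev 1).
Iteration 2: rows with parent in {10} -> Board (id 11, lev 2).
Iteration 3: rows with parent in {11} -> Physics (id 14, lev 3).
Iteration 4: no rows with parent in {14}; recursion stops.
SUM(lev) = 0 + 1 + 2 + 3 = 6.

6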